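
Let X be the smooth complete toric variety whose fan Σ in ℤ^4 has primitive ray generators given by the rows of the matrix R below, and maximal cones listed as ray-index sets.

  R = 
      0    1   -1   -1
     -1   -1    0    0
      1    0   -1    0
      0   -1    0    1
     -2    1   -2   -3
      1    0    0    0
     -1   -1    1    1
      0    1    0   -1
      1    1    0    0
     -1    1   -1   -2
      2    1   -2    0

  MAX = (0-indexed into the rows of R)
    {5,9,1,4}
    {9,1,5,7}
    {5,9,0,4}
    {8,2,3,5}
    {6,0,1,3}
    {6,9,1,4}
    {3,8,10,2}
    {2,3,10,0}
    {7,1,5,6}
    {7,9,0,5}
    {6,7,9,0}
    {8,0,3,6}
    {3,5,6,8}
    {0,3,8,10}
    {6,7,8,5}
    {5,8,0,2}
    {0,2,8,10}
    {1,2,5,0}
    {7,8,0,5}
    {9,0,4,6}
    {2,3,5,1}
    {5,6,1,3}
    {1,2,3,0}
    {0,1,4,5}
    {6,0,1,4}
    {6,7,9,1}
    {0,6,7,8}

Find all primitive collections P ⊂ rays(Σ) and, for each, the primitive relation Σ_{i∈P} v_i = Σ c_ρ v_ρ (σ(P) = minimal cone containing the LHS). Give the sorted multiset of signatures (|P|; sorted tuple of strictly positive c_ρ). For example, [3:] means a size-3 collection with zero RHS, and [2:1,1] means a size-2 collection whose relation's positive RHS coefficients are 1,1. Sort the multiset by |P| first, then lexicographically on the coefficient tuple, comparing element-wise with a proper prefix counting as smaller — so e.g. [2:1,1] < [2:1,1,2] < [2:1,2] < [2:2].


Minimal non-faces — 24 found among 11 rays, 27 max cones:

  {1,8}:  v_{1} + v_{8} = 0 ; sig = [2:]
  {3,7}:  v_{3} + v_{7} = 0 ; sig = [2:]
  {2,6}:  v_{2} + v_{6} = v_{3} ; sig = [2:1]
  {2,7}:  v_{2} + v_{7} = v_{0} + v_{5} ; sig = [2:1,1]
  {3,9}:  v_{3} + v_{9} = v_{0} + v_{1} ; sig = [2:1,1]
  {4,8}:  v_{4} + v_{8} = v_{0} + v_{9} ; sig = [2:1,1]
  {8,9}:  v_{8} + v_{9} = v_{0} + v_{7} ; sig = [2:1,1]
  {1,10}:  v_{1} + v_{10} = v_{0} + v_{2} + v_{3} ; sig = [2:1,1,1]
  {7,10}:  v_{7} + v_{10} = v_{0} + v_{2} + v_{8} ; sig = [2:1,1,1]
  {2,9}:  v_{2} + v_{9} = 2·v_{0} + v_{1} + v_{5} ; sig = [2:1,1,2]
  {6,10}:  v_{6} + v_{10} = v_{0} + 2·v_{3} + v_{8} ; sig = [2:1,1,2]
  {4,10}:  v_{4} + v_{10} = 3·v_{0} + v_{1} + v_{2} ; sig = [2:1,1,3]
  {5,10}:  v_{5} + v_{10} = 2·v_{2} + v_{8} ; sig = [2:1,2]
  {9,10}:  v_{9} + v_{10} = 2·v_{0} + v_{2} ; sig = [2:1,2]
  {2,4}:  v_{2} + v_{4} = 3·v_{0} + 2·v_{1} + v_{5} ; sig = [2:1,2,3]
  {4,7}:  v_{4} + v_{7} = 2·v_{9} ; sig = [2:2]
  {3,4}:  v_{3} + v_{4} = 2·v_{0} + 2·v_{1} ; sig = [2:2,2]
  {0,5,6}:  v_{0} + v_{5} + v_{6} = 0 ; sig = [3:]
  {0,1,7}:  v_{0} + v_{1} + v_{7} = v_{9} ; sig = [3:1]
  {0,1,9}:  v_{0} + v_{1} + v_{9} = v_{4} ; sig = [3:1]
  {0,3,5}:  v_{0} + v_{3} + v_{5} = v_{2} ; sig = [3:1]
  {4,5,6}:  v_{4} + v_{5} + v_{6} = v_{1} + v_{9} ; sig = [3:1,1]
  {5,6,9}:  v_{5} + v_{6} + v_{9} = v_{1} + v_{7} ; sig = [3:1,1]
  {0,2,3,8}:  v_{0} + v_{2} + v_{3} + v_{8} = v_{10} ; sig = [4:1]

Hence PRS(X_Σ) =
    |P|=2: 17 collections, coeffs (), (), (1), (1,1), (1,1), (1,1), (1,1), (1,1,1), (1,1,1), (1,1,2), (1,1,2), (1,1,3), (1,2), (1,2), (1,2,3), (2), (2,2)
    |P|=3: 6 collections, coeffs (), (1), (1), (1), (1,1), (1,1)
    |P|=4: 1 collection, coeffs (1)


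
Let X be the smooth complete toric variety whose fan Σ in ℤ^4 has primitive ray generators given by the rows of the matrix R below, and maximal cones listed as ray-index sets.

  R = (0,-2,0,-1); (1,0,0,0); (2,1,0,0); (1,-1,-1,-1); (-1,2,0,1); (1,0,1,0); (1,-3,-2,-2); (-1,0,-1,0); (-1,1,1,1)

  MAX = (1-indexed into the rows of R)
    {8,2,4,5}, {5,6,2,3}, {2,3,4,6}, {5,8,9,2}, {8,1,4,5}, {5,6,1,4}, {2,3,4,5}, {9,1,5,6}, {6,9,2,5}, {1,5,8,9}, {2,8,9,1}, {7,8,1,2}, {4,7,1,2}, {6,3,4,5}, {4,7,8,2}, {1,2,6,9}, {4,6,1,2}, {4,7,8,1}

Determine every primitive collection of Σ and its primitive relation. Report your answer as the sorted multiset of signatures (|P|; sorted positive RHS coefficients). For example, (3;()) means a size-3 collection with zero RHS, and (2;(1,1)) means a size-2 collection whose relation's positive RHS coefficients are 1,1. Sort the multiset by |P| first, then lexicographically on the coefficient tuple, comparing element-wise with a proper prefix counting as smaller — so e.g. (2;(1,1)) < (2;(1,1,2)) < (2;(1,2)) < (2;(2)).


Minimal non-faces — 12 found among 9 rays, 18 max cones:

  • {4,9}:  v_{4} + v_{9} = 0  →  sig = (2;())
  • {6,8}:  v_{6} + v_{8} = 0  →  sig = (2;())
  • {1,3}:  v_{1} + v_{3} = v_{4} + v_{6}  →  sig = (2;(1,1))
  • {5,7}:  v_{5} + v_{7} = v_{4} + v_{8}  →  sig = (2;(1,1))
  • {3,8}:  v_{3} + v_{8} = v_{2} + v_{4} + v_{5}  →  sig = (2;(1,1,1))
  • {3,9}:  v_{3} + v_{9} = v_{2} + v_{5} + v_{6}  →  sig = (2;(1,1,1))
  • {6,7}:  v_{6} + v_{7} = v_{1} + v_{2} + v_{4}  →  sig = (2;(1,1,1))
  • {7,9}:  v_{7} + v_{9} = v_{1} + v_{2} + v_{8}  →  sig = (2;(1,1,1))
  • {3,7}:  v_{3} + v_{7} = v_{2} + 2·v_{4}  →  sig = (2;(1,2))
  • {1,2,5}:  v_{1} + v_{2} + v_{5} = 0  →  sig = (3;())
  • {1,2,4,8}:  v_{1} + v_{2} + v_{4} + v_{8} = v_{7}  →  sig = (4;(1))
  • {2,4,5,6}:  v_{2} + v_{4} + v_{5} + v_{6} = v_{3}  →  sig = (4;(1))

so the primitive-relation signature multiset is
[(2;()), (2;()), (2;(1,1)), (2;(1,1)), (2;(1,1,1)), (2;(1,1,1)), (2;(1,1,1)), (2;(1,1,1)), (2;(1,2)), (3;()), (4;(1)), (4;(1))]


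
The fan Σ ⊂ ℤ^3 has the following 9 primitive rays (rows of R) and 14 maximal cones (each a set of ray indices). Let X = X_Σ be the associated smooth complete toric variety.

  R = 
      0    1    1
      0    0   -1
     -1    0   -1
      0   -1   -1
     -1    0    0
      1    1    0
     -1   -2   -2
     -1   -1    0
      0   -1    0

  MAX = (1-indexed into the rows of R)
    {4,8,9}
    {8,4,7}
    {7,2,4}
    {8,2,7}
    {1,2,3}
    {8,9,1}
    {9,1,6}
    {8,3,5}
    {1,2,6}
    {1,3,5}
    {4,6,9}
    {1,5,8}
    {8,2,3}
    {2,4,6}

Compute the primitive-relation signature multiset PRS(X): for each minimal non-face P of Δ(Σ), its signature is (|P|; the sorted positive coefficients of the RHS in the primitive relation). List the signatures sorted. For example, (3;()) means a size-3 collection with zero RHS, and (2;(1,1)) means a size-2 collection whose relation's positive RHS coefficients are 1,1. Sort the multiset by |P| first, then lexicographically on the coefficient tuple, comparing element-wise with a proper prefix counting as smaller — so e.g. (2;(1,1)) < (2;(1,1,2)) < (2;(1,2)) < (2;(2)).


|primitive collections| = 18. Relations:

  • {1,4}:  v_{1} + v_{4} = 0 ; sig = (2;())
  • {6,8}:  v_{6} + v_{8} = 0 ; sig = (2;())
  • {2,5}:  v_{2} + v_{5} = v_{3} ; sig = (2;(1))
  • {2,9}:  v_{2} + v_{9} = v_{4} ; sig = (2;(1))
  • {5,9}:  v_{5} + v_{9} = v_{8} ; sig = (2;(1))
  • {1,7}:  v_{1} + v_{7} = v_{2} + v_{8} ; sig = (2;(1,1))
  • {3,9}:  v_{3} + v_{9} = v_{2} + v_{8} ; sig = (2;(1,1))
  • {4,5}:  v_{4} + v_{5} = v_{2} + v_{8} ; sig = (2;(1,1))
  • {5,6}:  v_{5} + v_{6} = v_{1} + v_{2} ; sig = (2;(1,1))
  • {6,7}:  v_{6} + v_{7} = v_{2} + v_{4} ; sig = (2;(1,1))
  • {3,4}:  v_{3} + v_{4} = 2·v_{2} + v_{8} ; sig = (2;(1,2))
  • {3,6}:  v_{3} + v_{6} = v_{1} + 2·v_{2} ; sig = (2;(1,2))
  • {7,9}:  v_{7} + v_{9} = 2·v_{4} + v_{8} ; sig = (2;(1,2))
  • {5,7}:  v_{5} + v_{7} = 2·v_{2} + 2·v_{8} ; sig = (2;(2,2))
  • {3,7}:  v_{3} + v_{7} = 3·v_{2} + 2·v_{8} ; sig = (2;(2,3))
  • {1,2,8}:  v_{1} + v_{2} + v_{8} = v_{5} ; sig = (3;(1))
  • {2,4,8}:  v_{2} + v_{4} + v_{8} = v_{7} ; sig = (3;(1))
  • {1,3,8}:  v_{1} + v_{3} + v_{8} = 2·v_{5} ; sig = (3;(2))

Sorted signature multiset PRS(X):
[(2;()), (2;()), (2;(1)), (2;(1)), (2;(1)), (2;(1,1)), (2;(1,1)), (2;(1,1)), (2;(1,1)), (2;(1,1)), (2;(1,2)), (2;(1,2)), (2;(1,2)), (2;(2,2)), (2;(2,3)), (3;(1)), (3;(1)), (3;(2))]


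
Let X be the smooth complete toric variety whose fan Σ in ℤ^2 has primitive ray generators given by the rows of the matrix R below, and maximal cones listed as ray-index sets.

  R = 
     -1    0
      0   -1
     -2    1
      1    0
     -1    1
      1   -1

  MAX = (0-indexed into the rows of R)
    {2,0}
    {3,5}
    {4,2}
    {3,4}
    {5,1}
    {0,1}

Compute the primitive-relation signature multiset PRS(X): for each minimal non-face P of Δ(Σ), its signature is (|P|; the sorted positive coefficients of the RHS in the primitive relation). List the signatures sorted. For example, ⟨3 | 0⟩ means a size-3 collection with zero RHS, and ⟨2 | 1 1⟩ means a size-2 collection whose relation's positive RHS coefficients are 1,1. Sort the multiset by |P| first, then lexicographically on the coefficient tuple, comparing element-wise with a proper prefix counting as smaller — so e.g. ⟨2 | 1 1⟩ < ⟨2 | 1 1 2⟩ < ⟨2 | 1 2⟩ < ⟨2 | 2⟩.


The 9 primitive collections of Σ (r=6, n=2):

  P={0,3}:  v_{0} + v_{3} = 0  ⇒ sig = ⟨2 | 0⟩
  P={4,5}:  v_{4} + v_{5} = 0  ⇒ sig = ⟨2 | 0⟩
  P={0,4}:  v_{0} + v_{4} = v_{2}  ⇒ sig = ⟨2 | 1⟩
  P={0,5}:  v_{0} + v_{5} = v_{1}  ⇒ sig = ⟨2 | 1⟩
  P={1,3}:  v_{1} + v_{3} = v_{5}  ⇒ sig = ⟨2 | 1⟩
  P={1,4}:  v_{1} + v_{4} = v_{0}  ⇒ sig = ⟨2 | 1⟩
  P={2,3}:  v_{2} + v_{3} = v_{4}  ⇒ sig = ⟨2 | 1⟩
  P={2,5}:  v_{2} + v_{5} = v_{0}  ⇒ sig = ⟨2 | 1⟩
  P={1,2}:  v_{1} + v_{2} = 2·v_{0}  ⇒ sig = ⟨2 | 2⟩

so the primitive-relation signature multiset is
[⟨2 | 0⟩, ⟨2 | 0⟩, ⟨2 | 1⟩, ⟨2 | 1⟩, ⟨2 | 1⟩, ⟨2 | 1⟩, ⟨2 | 1⟩, ⟨2 | 1⟩, ⟨2 | 2⟩]


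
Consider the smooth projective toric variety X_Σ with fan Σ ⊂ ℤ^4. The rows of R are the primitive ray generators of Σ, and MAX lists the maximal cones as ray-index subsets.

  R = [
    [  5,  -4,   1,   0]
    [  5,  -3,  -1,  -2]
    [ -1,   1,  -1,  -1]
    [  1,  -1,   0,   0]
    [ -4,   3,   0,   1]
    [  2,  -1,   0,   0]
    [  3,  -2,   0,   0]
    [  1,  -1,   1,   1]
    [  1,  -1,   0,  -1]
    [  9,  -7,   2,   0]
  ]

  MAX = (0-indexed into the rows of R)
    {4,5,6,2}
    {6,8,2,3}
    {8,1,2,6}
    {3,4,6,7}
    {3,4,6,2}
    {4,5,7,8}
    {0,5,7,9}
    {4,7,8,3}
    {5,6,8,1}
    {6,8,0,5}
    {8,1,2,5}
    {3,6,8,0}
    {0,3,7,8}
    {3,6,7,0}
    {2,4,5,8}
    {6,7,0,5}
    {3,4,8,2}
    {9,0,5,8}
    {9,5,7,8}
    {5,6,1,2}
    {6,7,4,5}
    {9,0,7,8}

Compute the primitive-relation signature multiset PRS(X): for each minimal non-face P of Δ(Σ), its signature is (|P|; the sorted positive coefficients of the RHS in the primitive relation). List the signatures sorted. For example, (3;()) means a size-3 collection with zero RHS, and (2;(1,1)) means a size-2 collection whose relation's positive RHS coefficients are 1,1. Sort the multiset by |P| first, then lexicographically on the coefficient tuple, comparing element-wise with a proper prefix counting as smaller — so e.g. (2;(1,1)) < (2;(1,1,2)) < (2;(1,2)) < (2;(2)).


|primitive collections| = 17. Relations:

  P={2,7}:  v_{2} + v_{7} = 0  ⇒ sig = (2;())
  P={0,4}:  v_{0} + v_{4} = v_{7}  ⇒ sig = (2;(1))
  P={3,5}:  v_{3} + v_{5} = v_{6}  ⇒ sig = (2;(1))
  P={0,2}:  v_{0} + v_{2} = v_{6} + v_{8}  ⇒ sig = (2;(1,1))
  P={1,4}:  v_{1} + v_{4} = v_{2} + v_{5}  ⇒ sig = (2;(1,1))
  P={1,7}:  v_{1} + v_{7} = v_{5} + v_{6} + v_{8}  ⇒ sig = (2;(1,1,1))
  P={2,9}:  v_{2} + v_{9} = v_{0} + v_{5} + v_{8}  ⇒ sig = (2;(1,1,1))
  P={1,3}:  v_{1} + v_{3} = v_{2} + 2·v_{6} + v_{8}  ⇒ sig = (2;(1,1,2))
  P={4,9}:  v_{4} + v_{9} = v_{5} + 2·v_{7} + v_{8}  ⇒ sig = (2;(1,1,2))
  P={1,9}:  v_{1} + v_{9} = v_{0} + 2·v_{5} + v_{6} + 2·v_{8}  ⇒ sig = (2;(1,1,2,2))
  P={6,9}:  v_{6} + v_{9} = 2·v_{0} + v_{5}  ⇒ sig = (2;(1,2))
  P={0,1}:  v_{0} + v_{1} = v_{5} + 2·v_{6} + 2·v_{8}  ⇒ sig = (2;(1,2,2))
  P={3,9}:  v_{3} + v_{9} = 2·v_{0}  ⇒ sig = (2;(2))
  P={4,6,8}:  v_{4} + v_{6} + v_{8} = 0  ⇒ sig = (3;())
  P={6,7,8}:  v_{6} + v_{7} + v_{8} = v_{0}  ⇒ sig = (3;(1))
  P={0,5,7,8}:  v_{0} + v_{5} + v_{7} + v_{8} = v_{9}  ⇒ sig = (4;(1))
  P={2,5,6,8}:  v_{2} + v_{5} + v_{6} + v_{8} = v_{1}  ⇒ sig = (4;(1))

Hence PRS(X_Σ) =
{ (2;()),  (2;(1)) ×2,  (2;(1,1)) ×2,  (2;(1,1,1)) ×2,  (2;(1,1,2)) ×2,  (2;(1,1,2,2)),  (2;(1,2)),  (2;(1,2,2)),  (2;(2)),  (3;()),  (3;(1)),  (4;(1)) ×2 }


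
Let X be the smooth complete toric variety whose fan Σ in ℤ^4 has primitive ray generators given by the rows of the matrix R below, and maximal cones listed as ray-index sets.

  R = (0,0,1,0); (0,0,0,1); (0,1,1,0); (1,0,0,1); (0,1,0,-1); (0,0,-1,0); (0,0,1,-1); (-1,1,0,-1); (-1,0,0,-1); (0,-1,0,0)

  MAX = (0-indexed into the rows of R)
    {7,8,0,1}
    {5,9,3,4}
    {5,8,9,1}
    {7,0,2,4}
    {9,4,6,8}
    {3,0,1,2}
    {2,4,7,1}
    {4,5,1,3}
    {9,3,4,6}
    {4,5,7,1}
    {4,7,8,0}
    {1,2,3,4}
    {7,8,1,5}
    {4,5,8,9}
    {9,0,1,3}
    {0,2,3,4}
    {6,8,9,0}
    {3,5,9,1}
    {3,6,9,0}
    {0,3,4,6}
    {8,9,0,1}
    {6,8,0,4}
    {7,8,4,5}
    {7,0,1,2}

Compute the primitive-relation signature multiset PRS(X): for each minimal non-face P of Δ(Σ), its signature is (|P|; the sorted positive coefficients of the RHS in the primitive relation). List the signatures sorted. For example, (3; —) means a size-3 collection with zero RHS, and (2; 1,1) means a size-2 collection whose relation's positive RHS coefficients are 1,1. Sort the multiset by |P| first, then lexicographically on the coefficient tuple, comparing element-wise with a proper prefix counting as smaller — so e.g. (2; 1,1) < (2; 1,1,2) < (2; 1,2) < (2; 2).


Δ(Σ) — 10 vertices, 15 min non-faces:

  P={0,5}:  v_{0} + v_{5} = 0 ; sig = (2; —)
  P={3,8}:  v_{3} + v_{8} = 0 ; sig = (2; —)
  P={1,6}:  v_{1} + v_{6} = v_{0} ; sig = (2; 1)
  P={2,9}:  v_{2} + v_{9} = v_{0} ; sig = (2; 1)
  P={7,9}:  v_{7} + v_{9} = v_{8} ; sig = (2; 1)
  P={2,5}:  v_{2} + v_{5} = v_{1} + v_{4} ; sig = (2; 1,1)
  P={2,8}:  v_{2} + v_{8} = v_{0} + v_{7} ; sig = (2; 1,1)
  P={3,7}:  v_{3} + v_{7} = v_{1} + v_{4} ; sig = (2; 1,1)
  P={5,6}:  v_{5} + v_{6} = v_{4} + v_{9} ; sig = (2; 1,1)
  P={6,7}:  v_{6} + v_{7} = v_{0} + v_{4} + v_{8} ; sig = (2; 1,1,1)
  P={2,6}:  v_{2} + v_{6} = 2·v_{0} + v_{4} ; sig = (2; 1,2)
  P={1,4,9}:  v_{1} + v_{4} + v_{9} = 0 ; sig = (3; —)
  P={0,1,4}:  v_{0} + v_{1} + v_{4} = v_{2} ; sig = (3; 1)
  P={0,4,9}:  v_{0} + v_{4} + v_{9} = v_{6} ; sig = (3; 1)
  P={1,4,8}:  v_{1} + v_{4} + v_{8} = v_{7} ; sig = (3; 1)

Signatures (|P|; sorted positive RHS coefficients), sorted:
[(2; —), (2; —), (2; 1), (2; 1), (2; 1), (2; 1,1), (2; 1,1), (2; 1,1), (2; 1,1), (2; 1,1,1), (2; 1,2), (3; —), (3; 1), (3; 1), (3; 1)]


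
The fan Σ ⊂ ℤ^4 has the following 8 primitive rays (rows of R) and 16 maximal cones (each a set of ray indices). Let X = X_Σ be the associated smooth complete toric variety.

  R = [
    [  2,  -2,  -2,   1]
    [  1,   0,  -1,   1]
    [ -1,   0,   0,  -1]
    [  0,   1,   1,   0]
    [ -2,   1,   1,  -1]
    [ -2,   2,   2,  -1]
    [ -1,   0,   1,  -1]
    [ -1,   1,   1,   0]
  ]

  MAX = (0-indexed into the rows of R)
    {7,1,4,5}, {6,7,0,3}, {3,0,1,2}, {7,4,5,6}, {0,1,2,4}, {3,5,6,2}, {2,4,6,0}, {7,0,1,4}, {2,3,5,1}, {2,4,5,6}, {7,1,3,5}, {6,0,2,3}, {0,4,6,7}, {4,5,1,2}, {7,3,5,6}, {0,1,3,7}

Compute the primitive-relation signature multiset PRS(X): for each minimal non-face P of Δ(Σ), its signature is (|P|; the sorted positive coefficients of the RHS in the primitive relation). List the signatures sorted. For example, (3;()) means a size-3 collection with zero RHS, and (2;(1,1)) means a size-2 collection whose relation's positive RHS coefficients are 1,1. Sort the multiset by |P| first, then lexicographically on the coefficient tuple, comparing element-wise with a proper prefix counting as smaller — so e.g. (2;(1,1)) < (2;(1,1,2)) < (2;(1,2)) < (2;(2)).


Minimal non-faces — 4 found among 8 rays, 16 max cones:

  P={0,5}:  v_{0} + v_{5} = 0  ⟹  sig = (2;())
  P={1,6}:  v_{1} + v_{6} = 0  ⟹  sig = (2;())
  P={2,7}:  v_{2} + v_{7} = v_{4}  ⟹  sig = (2;(1))
  P={3,4}:  v_{3} + v_{4} = v_{5}  ⟹  sig = (2;(1))

Hence PRS(X_Σ) =
    |P|=2: 4 collections, coeffs (), (), (1), (1)


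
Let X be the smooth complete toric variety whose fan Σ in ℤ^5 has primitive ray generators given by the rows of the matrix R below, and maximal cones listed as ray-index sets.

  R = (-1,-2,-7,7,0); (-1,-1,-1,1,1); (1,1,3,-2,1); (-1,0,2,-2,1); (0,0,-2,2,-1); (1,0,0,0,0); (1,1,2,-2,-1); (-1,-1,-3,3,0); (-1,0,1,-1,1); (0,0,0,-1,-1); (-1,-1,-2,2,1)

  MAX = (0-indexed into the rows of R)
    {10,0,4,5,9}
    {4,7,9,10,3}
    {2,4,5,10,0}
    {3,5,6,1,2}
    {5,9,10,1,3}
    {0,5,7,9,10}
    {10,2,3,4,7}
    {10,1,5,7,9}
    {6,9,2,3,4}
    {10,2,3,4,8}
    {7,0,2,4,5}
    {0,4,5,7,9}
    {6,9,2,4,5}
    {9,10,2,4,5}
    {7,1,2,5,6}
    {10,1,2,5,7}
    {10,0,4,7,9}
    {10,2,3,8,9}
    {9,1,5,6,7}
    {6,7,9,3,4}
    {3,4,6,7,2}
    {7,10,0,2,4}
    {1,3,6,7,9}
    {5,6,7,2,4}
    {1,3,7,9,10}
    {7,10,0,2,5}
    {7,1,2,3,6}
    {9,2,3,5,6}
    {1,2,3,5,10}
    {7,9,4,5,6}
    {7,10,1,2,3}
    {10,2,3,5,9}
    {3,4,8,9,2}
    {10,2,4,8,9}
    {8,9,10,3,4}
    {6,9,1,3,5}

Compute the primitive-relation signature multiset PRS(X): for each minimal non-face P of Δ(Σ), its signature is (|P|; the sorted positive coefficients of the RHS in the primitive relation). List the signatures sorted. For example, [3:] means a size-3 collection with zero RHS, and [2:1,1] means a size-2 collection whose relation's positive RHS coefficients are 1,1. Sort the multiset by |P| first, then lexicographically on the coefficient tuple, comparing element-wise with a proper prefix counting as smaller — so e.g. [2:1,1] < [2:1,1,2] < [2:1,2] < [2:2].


Minimal non-faces — 17 found among 11 rays, 36 max cones:

  • {6,10}:  v_{6} + v_{10} = 0  ⟹  sig = [2:]
  • {1,4}:  v_{1} + v_{4} = v_{7}  ⟹  sig = [2:1]
  • {0,3}:  v_{0} + v_{3} = v_{7} + v_{10}  ⟹  sig = [2:1,1]
  • {1,8}:  v_{1} + v_{8} = v_{3} + v_{10}  ⟹  sig = [2:1,1]
  • {0,6}:  v_{0} + v_{6} = v_{4} + v_{5} + v_{7}  ⟹  sig = [2:1,1,1]
  • {5,8}:  v_{5} + v_{8} = v_{2} + v_{9} + v_{10}  ⟹  sig = [2:1,1,1]
  • {7,8}:  v_{7} + v_{8} = v_{3} + v_{4} + v_{10}  ⟹  sig = [2:1,1,1]
  • {6,8}:  v_{6} + v_{8} = v_{2} + v_{3} + v_{4} + v_{9}  ⟹  sig = [2:1,1,1,1]
  • {0,1}:  v_{0} + v_{1} = v_{5} + 2·v_{7} + v_{10}  ⟹  sig = [2:1,1,2]
  • {0,8}:  v_{0} + v_{8} = v_{4} + 2·v_{10}  ⟹  sig = [2:1,2]
  • {2,7,9}:  v_{2} + v_{7} + v_{9} = 0  ⟹  sig = [3:]
  • {3,4,5}:  v_{3} + v_{4} + v_{5} = 0  ⟹  sig = [3:]
  • {3,5,7}:  v_{3} + v_{5} + v_{7} = v_{1}  ⟹  sig = [3:1]
  • {1,2,9}:  v_{1} + v_{2} + v_{9} = v_{3} + v_{5}  ⟹  sig = [3:1,1]
  • {0,2,9}:  v_{0} + v_{2} + v_{9} = v_{4} + v_{5} + v_{10}  ⟹  sig = [3:1,1,1]
  • {4,5,7,10}:  v_{4} + v_{5} + v_{7} + v_{10} = v_{0}  ⟹  sig = [4:1]
  • {2,3,4,9,10}:  v_{2} + v_{3} + v_{4} + v_{9} + v_{10} = v_{8}  ⟹  sig = [5:1]

Hence PRS(X_Σ) =
{ [2:],  [2:1],  [2:1,1] ×2,  [2:1,1,1] ×3,  [2:1,1,1,1],  [2:1,1,2],  [2:1,2],  [3:] ×2,  [3:1],  [3:1,1],  [3:1,1,1],  [4:1],  [5:1] }


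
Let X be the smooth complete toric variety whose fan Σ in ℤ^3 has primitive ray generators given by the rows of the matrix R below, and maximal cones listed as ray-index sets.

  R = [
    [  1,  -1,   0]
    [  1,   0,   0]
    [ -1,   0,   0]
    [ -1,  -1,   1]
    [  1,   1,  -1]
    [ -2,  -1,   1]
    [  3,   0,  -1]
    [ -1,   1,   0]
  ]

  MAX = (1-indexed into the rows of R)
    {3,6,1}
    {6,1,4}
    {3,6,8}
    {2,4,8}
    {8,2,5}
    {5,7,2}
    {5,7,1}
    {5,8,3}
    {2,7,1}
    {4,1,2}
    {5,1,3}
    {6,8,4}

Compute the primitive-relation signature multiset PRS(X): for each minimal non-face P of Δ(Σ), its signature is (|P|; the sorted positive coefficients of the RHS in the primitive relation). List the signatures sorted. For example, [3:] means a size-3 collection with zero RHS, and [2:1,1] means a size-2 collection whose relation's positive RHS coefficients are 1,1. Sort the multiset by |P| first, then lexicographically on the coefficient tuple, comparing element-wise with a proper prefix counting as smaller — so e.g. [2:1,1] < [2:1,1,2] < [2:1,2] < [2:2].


|primitive collections| = 11. Relations:

  P={1,8}:  v_{1} + v_{8} = 0 ; sig = [2:]
  P={2,3}:  v_{2} + v_{3} = 0 ; sig = [2:]
  P={4,5}:  v_{4} + v_{5} = 0 ; sig = [2:]
  P={2,6}:  v_{2} + v_{6} = v_{4} ; sig = [2:1]
  P={3,4}:  v_{3} + v_{4} = v_{6} ; sig = [2:1]
  P={5,6}:  v_{5} + v_{6} = v_{3} ; sig = [2:1]
  P={6,7}:  v_{6} + v_{7} = v_{1} ; sig = [2:1]
  P={3,7}:  v_{3} + v_{7} = v_{1} + v_{5} ; sig = [2:1,1]
  P={4,7}:  v_{4} + v_{7} = v_{1} + v_{2} ; sig = [2:1,1]
  P={7,8}:  v_{7} + v_{8} = v_{2} + v_{5} ; sig = [2:1,1]
  P={1,2,5}:  v_{1} + v_{2} + v_{5} = v_{7} ; sig = [3:1]

Hence PRS(X_Σ) =
    [2:]
    [2:]
    [2:]
    [2:1]
    [2:1]
    [2:1]
    [2:1]
    [2:1,1]
    [2:1,1]
    [2:1,1]
    [3:1]


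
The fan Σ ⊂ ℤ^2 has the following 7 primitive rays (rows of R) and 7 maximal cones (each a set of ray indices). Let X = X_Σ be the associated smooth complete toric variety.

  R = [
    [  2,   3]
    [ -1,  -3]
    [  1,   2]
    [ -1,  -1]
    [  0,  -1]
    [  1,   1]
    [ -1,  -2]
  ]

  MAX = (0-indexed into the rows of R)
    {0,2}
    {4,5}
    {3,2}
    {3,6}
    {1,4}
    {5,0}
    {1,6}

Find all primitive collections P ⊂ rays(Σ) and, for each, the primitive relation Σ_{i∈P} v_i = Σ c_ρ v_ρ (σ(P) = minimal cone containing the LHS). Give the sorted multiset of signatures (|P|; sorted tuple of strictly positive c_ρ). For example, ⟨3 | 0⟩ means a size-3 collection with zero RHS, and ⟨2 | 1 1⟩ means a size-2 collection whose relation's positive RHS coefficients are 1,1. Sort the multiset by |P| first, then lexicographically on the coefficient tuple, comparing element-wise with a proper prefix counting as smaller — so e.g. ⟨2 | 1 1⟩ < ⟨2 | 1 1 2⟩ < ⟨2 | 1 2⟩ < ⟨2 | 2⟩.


14 minimal non-faces of Δ(Σ) (on 7 rays):

  P={2,6}:  v_{2} + v_{6} = 0  so sig = ⟨2 | 0⟩
  P={3,5}:  v_{3} + v_{5} = 0  so sig = ⟨2 | 0⟩
  P={0,3}:  v_{0} + v_{3} = v_{2}  so sig = ⟨2 | 1⟩
  P={0,6}:  v_{0} + v_{6} = v_{5}  so sig = ⟨2 | 1⟩
  P={1,2}:  v_{1} + v_{2} = v_{4}  so sig = ⟨2 | 1⟩
  P={2,4}:  v_{2} + v_{4} = v_{5}  so sig = ⟨2 | 1⟩
  P={2,5}:  v_{2} + v_{5} = v_{0}  so sig = ⟨2 | 1⟩
  P={3,4}:  v_{3} + v_{4} = v_{6}  so sig = ⟨2 | 1⟩
  P={4,6}:  v_{4} + v_{6} = v_{1}  so sig = ⟨2 | 1⟩
  P={5,6}:  v_{5} + v_{6} = v_{4}  so sig = ⟨2 | 1⟩
  P={0,1}:  v_{0} + v_{1} = v_{4} + v_{5}  so sig = ⟨2 | 1 1⟩
  P={0,4}:  v_{0} + v_{4} = 2·v_{5}  so sig = ⟨2 | 2⟩
  P={1,3}:  v_{1} + v_{3} = 2·v_{6}  so sig = ⟨2 | 2⟩
  P={1,5}:  v_{1} + v_{5} = 2·v_{4}  so sig = ⟨2 | 2⟩

Hence PRS(X_Σ) =
{ ⟨2 | 0⟩ ×2,  ⟨2 | 1⟩ ×8,  ⟨2 | 1 1⟩,  ⟨2 | 2⟩ ×3 }


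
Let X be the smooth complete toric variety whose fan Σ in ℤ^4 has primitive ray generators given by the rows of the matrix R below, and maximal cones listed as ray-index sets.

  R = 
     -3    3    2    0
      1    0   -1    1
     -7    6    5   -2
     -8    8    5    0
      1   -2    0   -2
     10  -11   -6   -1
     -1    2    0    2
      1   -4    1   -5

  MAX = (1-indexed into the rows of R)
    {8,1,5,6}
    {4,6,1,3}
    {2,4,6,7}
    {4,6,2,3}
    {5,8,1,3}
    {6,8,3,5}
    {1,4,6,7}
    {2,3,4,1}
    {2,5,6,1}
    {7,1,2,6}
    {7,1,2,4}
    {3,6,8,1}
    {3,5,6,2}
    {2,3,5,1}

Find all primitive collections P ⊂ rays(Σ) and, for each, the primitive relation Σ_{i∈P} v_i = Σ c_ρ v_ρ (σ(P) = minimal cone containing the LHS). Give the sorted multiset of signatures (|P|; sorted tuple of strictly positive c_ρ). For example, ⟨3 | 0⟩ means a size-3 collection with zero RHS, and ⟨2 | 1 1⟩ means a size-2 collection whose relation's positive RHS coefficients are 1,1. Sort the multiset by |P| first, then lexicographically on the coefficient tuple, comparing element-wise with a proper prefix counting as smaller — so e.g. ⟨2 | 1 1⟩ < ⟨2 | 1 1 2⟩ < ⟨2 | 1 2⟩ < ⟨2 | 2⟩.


The 9 primitive collections of Σ (r=8, n=4):

  P = {5,7}:  v_{5} + v_{7} = 0 — sig = ⟨2 | 0⟩
  P = {3,7}:  v_{3} + v_{7} = v_{4} — sig = ⟨2 | 1⟩
  P = {4,5}:  v_{4} + v_{5} = v_{3} — sig = ⟨2 | 1⟩
  P = {7,8}:  v_{7} + v_{8} = v_{1} + v_{3} + v_{6} — sig = ⟨2 | 1 1 1⟩
  P = {4,8}:  v_{4} + v_{8} = v_{1} + 2·v_{3} + v_{6} — sig = ⟨2 | 1 1 2⟩
  P = {2,8}:  v_{2} + v_{8} = 2·v_{5} — sig = ⟨2 | 2⟩
  P = {1,2,4,6}:  v_{1} + v_{2} + v_{4} + v_{6} = 0 — sig = ⟨4 | 0⟩
  P = {1,2,3,6}:  v_{1} + v_{2} + v_{3} + v_{6} = v_{5} — sig = ⟨4 | 1⟩
  P = {1,3,5,6}:  v_{1} + v_{3} + v_{5} + v_{6} = v_{8} — sig = ⟨4 | 1⟩

Sorted signature multiset PRS(X):
[⟨2 | 0⟩, ⟨2 | 1⟩, ⟨2 | 1⟩, ⟨2 | 1 1 1⟩, ⟨2 | 1 1 2⟩, ⟨2 | 2⟩, ⟨4 | 0⟩, ⟨4 | 1⟩, ⟨4 | 1⟩]


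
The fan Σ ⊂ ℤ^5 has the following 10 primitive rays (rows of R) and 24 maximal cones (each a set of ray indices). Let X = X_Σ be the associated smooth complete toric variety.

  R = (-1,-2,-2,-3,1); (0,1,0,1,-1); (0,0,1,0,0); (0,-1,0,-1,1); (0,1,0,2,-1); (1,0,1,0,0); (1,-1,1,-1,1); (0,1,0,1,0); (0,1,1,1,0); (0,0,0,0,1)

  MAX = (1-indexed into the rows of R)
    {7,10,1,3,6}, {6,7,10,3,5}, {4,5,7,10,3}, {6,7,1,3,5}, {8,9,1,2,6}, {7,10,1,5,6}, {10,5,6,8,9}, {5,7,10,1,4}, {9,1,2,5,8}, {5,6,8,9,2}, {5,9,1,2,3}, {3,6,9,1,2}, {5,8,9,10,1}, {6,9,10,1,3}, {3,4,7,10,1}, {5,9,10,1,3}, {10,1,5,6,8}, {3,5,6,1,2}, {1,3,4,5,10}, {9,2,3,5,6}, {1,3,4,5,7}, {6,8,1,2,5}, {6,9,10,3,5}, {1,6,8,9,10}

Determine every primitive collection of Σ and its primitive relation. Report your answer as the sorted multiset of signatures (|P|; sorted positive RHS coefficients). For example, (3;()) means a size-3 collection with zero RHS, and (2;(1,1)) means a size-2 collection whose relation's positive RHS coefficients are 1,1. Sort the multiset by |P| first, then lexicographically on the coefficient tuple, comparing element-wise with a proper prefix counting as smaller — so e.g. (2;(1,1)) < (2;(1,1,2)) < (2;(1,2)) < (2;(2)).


12 minimal non-faces of Δ(Σ) (on 10 rays):

  P = {2,4}:  v_{2} + v_{4} = 0 ; sig = (2;())
  P = {2,7}:  v_{2} + v_{7} = v_{6} ; sig = (2;(1))
  P = {2,10}:  v_{2} + v_{10} = v_{8} ; sig = (2;(1))
  P = {3,8}:  v_{3} + v_{8} = v_{9} ; sig = (2;(1))
  P = {4,6}:  v_{4} + v_{6} = v_{7} ; sig = (2;(1))
  P = {4,8}:  v_{4} + v_{8} = v_{10} ; sig = (2;(1))
  P = {4,9}:  v_{4} + v_{9} = v_{3} + v_{10} ; sig = (2;(1,1))
  P = {7,8}:  v_{7} + v_{8} = v_{6} + v_{10} ; sig = (2;(1,1))
  P = {7,9}:  v_{7} + v_{9} = v_{3} + v_{6} + v_{10} ; sig = (2;(1,1,1))
  P = {1,5,6,9}:  v_{1} + v_{5} + v_{6} + v_{9} = 0 ; sig = (4;())
  P = {1,3,5,6,10}:  v_{1} + v_{3} + v_{5} + v_{6} + v_{10} = v_{4} ; sig = (5;(1))
  P = {1,3,5,7,10}:  v_{1} + v_{3} + v_{5} + v_{7} + v_{10} = 2·v_{4} ; sig = (5;(2))

Signatures (|P|; sorted positive RHS coefficients), sorted:
    (2;())
    (2;(1))
    (2;(1))
    (2;(1))
    (2;(1))
    (2;(1))
    (2;(1,1))
    (2;(1,1))
    (2;(1,1,1))
    (4;())
    (5;(1))
    (5;(2))


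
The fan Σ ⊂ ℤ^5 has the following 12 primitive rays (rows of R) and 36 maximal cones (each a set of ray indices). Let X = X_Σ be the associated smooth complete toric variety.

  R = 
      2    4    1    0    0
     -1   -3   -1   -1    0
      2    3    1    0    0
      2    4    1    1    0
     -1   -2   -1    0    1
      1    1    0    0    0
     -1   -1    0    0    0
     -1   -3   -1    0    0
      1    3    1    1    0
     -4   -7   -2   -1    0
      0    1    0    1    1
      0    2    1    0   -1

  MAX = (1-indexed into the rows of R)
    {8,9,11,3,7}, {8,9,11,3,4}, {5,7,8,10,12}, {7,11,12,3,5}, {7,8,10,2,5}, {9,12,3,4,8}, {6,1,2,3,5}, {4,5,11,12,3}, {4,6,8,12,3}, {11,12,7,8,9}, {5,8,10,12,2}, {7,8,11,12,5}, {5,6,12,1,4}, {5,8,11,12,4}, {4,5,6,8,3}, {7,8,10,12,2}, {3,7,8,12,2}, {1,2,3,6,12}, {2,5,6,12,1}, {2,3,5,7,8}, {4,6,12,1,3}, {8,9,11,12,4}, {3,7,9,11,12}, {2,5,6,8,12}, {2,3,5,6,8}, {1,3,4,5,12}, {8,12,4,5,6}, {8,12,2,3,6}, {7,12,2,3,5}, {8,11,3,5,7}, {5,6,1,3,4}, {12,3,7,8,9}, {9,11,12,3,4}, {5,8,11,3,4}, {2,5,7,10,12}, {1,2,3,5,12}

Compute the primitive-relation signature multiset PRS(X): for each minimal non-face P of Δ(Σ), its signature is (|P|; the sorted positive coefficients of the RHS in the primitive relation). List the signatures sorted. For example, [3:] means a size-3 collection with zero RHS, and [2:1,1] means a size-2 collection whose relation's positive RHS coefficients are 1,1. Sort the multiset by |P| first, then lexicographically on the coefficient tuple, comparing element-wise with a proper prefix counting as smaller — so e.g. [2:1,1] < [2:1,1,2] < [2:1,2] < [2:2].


The 22 primitive collections of Σ (r=12, n=5):

  • {2,9}:  v_{2} + v_{9} = 0  so sig = [2:]
  • {6,7}:  v_{6} + v_{7} = 0  so sig = [2:]
  • {1,8}:  v_{1} + v_{8} = v_{6}  so sig = [2:1]
  • {2,4}:  v_{2} + v_{4} = v_{6}  so sig = [2:1]
  • {2,11}:  v_{2} + v_{11} = v_{5}  so sig = [2:1]
  • {4,7}:  v_{4} + v_{7} = v_{9}  so sig = [2:1]
  • {5,9}:  v_{5} + v_{9} = v_{11}  so sig = [2:1]
  • {6,9}:  v_{6} + v_{9} = v_{4}  so sig = [2:1]
  • {3,10}:  v_{3} + v_{10} = v_{2} + v_{7}  so sig = [2:1,1]
  • {6,11}:  v_{6} + v_{11} = v_{4} + v_{5}  so sig = [2:1,1]
  • {1,7}:  v_{1} + v_{7} = v_{3} + v_{5} + v_{12}  so sig = [2:1,1,1]
  • {1,10}:  v_{1} + v_{10} = v_{2} + v_{5} + v_{12}  so sig = [2:1,1,1]
  • {4,10}:  v_{4} + v_{10} = v_{5} + v_{8} + v_{12}  so sig = [2:1,1,1]
  • {1,9}:  v_{1} + v_{9} = v_{3} + v_{4} + v_{5} + v_{12}  so sig = [2:1,1,1,1]
  • {6,10}:  v_{6} + v_{10} = v_{2} + v_{5} + v_{8} + v_{12}  so sig = [2:1,1,1,1]
  • {9,10}:  v_{9} + v_{10} = v_{5} + v_{7} + v_{8} + v_{12}  so sig = [2:1,1,1,1]
  • {1,11}:  v_{1} + v_{11} = v_{3} + v_{4} + 2·v_{5} + v_{12}  so sig = [2:1,1,1,2]
  • {10,11}:  v_{10} + v_{11} = 2·v_{5} + v_{7} + v_{8} + v_{12}  so sig = [2:1,1,1,2]
  • {3,5,8,12}:  v_{3} + v_{5} + v_{8} + v_{12} = 0  so sig = [4:]
  • {3,5,6,12}:  v_{3} + v_{5} + v_{6} + v_{12} = v_{1}  so sig = [4:1]
  • {3,8,11,12}:  v_{3} + v_{8} + v_{11} + v_{12} = v_{9}  so sig = [4:1]
  • {2,5,7,8,12}:  v_{2} + v_{5} + v_{7} + v_{8} + v_{12} = v_{10}  so sig = [5:1]

so the primitive-relation signature multiset is
    [2:]
    [2:]
    [2:1]
    [2:1]
    [2:1]
    [2:1]
    [2:1]
    [2:1]
    [2:1,1]
    [2:1,1]
    [2:1,1,1]
    [2:1,1,1]
    [2:1,1,1]
    [2:1,1,1,1]
    [2:1,1,1,1]
    [2:1,1,1,1]
    [2:1,1,1,2]
    [2:1,1,1,2]
    [4:]
    [4:1]
    [4:1]
    [5:1]


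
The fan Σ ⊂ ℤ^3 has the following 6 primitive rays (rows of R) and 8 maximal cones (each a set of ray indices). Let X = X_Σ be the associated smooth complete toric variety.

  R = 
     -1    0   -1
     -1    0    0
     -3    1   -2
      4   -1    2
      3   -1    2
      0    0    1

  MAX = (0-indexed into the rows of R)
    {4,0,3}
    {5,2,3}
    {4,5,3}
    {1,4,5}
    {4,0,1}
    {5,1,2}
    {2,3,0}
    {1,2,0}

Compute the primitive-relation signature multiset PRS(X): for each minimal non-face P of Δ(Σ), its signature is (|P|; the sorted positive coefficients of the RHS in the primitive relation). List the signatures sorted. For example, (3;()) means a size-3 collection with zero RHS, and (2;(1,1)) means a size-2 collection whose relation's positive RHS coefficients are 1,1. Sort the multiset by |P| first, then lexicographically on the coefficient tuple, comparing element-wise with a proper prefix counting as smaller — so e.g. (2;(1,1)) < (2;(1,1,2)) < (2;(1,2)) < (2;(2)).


Minimal non-faces — 3 found among 6 rays, 8 max cones:

  {2,4}:  v_{2} + v_{4} = 0  →  sig = (2;())
  {0,5}:  v_{0} + v_{5} = v_{1}  →  sig = (2;(1))
  {1,3}:  v_{1} + v_{3} = v_{4}  →  sig = (2;(1))

Hence PRS(X_Σ) =
    (2;())
    (2;(1))
    (2;(1))


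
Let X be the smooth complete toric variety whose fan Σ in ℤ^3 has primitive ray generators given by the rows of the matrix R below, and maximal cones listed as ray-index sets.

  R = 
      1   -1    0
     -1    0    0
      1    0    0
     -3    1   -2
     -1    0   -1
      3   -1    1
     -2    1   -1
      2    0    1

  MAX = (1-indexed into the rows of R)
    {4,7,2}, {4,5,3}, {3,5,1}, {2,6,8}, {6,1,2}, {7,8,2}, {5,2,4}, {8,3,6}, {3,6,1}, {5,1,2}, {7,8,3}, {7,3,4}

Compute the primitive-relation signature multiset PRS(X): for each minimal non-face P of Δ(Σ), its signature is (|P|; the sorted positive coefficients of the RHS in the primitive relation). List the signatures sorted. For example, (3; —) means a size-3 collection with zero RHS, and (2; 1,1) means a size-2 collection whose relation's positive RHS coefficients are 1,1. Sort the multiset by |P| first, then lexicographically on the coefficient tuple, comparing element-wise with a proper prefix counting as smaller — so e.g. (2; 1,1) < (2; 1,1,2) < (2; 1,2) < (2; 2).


The 10 primitive collections of Σ (r=8, n=3):

  {2,3}:  v_{2} + v_{3} = 0  ⟹  sig = (2; —)
  {1,7}:  v_{1} + v_{7} = v_{5}  ⟹  sig = (2; 1)
  {1,8}:  v_{1} + v_{8} = v_{6}  ⟹  sig = (2; 1)
  {5,7}:  v_{5} + v_{7} = v_{4}  ⟹  sig = (2; 1)
  {5,8}:  v_{5} + v_{8} = v_{3}  ⟹  sig = (2; 1)
  {6,7}:  v_{6} + v_{7} = v_{3}  ⟹  sig = (2; 1)
  {4,6}:  v_{4} + v_{6} = v_{3} + v_{5}  ⟹  sig = (2; 1,1)
  {4,8}:  v_{4} + v_{8} = v_{3} + v_{7}  ⟹  sig = (2; 1,1)
  {5,6}:  v_{5} + v_{6} = v_{1} + v_{3}  ⟹  sig = (2; 1,1)
  {1,4}:  v_{1} + v_{4} = 2·v_{5}  ⟹  sig = (2; 2)

Sorted signature multiset PRS(X):
[(2; —), (2; 1), (2; 1), (2; 1), (2; 1), (2; 1), (2; 1,1), (2; 1,1), (2; 1,1), (2; 2)]


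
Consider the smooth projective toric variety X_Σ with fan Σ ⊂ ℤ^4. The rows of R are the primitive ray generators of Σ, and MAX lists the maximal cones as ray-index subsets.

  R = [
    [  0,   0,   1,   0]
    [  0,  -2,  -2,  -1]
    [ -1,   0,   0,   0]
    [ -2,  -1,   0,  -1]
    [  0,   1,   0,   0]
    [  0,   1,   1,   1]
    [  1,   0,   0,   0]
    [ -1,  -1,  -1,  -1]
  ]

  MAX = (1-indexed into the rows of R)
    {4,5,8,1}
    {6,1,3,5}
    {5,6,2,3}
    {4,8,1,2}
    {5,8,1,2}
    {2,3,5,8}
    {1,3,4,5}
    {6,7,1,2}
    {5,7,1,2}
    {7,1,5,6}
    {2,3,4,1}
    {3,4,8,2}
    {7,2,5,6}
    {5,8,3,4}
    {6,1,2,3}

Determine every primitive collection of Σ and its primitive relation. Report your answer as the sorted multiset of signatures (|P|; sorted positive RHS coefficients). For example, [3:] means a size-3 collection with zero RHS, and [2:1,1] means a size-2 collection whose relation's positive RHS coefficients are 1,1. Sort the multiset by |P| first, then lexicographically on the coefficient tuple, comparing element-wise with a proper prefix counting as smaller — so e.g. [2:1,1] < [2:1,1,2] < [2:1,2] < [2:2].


Σ has 9 primitive collections:

  P = {3,7}:  v_{3} + v_{7} = 0  so sig = [2:]
  P = {6,8}:  v_{6} + v_{8} = v_{3}  so sig = [2:1]
  P = {4,7}:  v_{4} + v_{7} = v_{1} + v_{8}  so sig = [2:1,1]
  P = {7,8}:  v_{7} + v_{8} = v_{1} + v_{2} + v_{5}  so sig = [2:1,1,1]
  P = {4,6}:  v_{4} + v_{6} = v_{1} + 2·v_{3}  so sig = [2:1,2]
  P = {1,3,8}:  v_{1} + v_{3} + v_{8} = v_{4}  so sig = [3:1]
  P = {2,4,5}:  v_{2} + v_{4} + v_{5} = 2·v_{8}  so sig = [3:2]
  P = {1,2,5,6}:  v_{1} + v_{2} + v_{5} + v_{6} = 0  so sig = [4:]
  P = {1,2,3,5}:  v_{1} + v_{2} + v_{3} + v_{5} = v_{8}  so sig = [4:1]

Sorted signature multiset PRS(X):
    |P|=2: 5 collections, coeffs (), (1), (1,1), (1,1,1), (1,2)
    |P|=3: 2 collections, coeffs (1), (2)
    |P|=4: 2 collections, coeffs (), (1)


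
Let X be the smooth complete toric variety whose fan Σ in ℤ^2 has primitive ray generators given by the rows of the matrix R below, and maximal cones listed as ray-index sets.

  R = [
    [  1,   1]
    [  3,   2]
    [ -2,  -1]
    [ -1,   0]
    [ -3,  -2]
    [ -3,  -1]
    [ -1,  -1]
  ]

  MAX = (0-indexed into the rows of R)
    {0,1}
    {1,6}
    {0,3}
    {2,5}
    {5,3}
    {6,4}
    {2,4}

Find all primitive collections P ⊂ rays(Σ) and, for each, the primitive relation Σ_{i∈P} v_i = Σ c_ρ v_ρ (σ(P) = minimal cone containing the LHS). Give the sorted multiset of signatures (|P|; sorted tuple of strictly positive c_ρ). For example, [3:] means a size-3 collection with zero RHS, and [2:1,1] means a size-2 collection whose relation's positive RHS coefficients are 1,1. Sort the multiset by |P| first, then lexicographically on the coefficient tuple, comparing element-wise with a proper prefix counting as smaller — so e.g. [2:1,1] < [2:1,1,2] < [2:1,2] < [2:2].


|primitive collections| = 14. Relations:

  P={0,6}:  v_{0} + v_{6} = 0 — sig = [2:]
  P={1,4}:  v_{1} + v_{4} = 0 — sig = [2:]
  P={0,2}:  v_{0} + v_{2} = v_{3} — sig = [2:1]
  P={0,4}:  v_{0} + v_{4} = v_{2} — sig = [2:1]
  P={1,2}:  v_{1} + v_{2} = v_{0} — sig = [2:1]
  P={2,3}:  v_{2} + v_{3} = v_{5} — sig = [2:1]
  P={2,6}:  v_{2} + v_{6} = v_{4} — sig = [2:1]
  P={3,6}:  v_{3} + v_{6} = v_{2} — sig = [2:1]
  P={1,5}:  v_{1} + v_{5} = v_{0} + v_{3} — sig = [2:1,1]
  P={0,5}:  v_{0} + v_{5} = 2·v_{3} — sig = [2:2]
  P={1,3}:  v_{1} + v_{3} = 2·v_{0} — sig = [2:2]
  P={3,4}:  v_{3} + v_{4} = 2·v_{2} — sig = [2:2]
  P={5,6}:  v_{5} + v_{6} = 2·v_{2} — sig = [2:2]
  P={4,5}:  v_{4} + v_{5} = 3·v_{2} — sig = [2:3]

Signatures (|P|; sorted positive RHS coefficients), sorted:
    [2:]
    [2:]
    [2:1]
    [2:1]
    [2:1]
    [2:1]
    [2:1]
    [2:1]
    [2:1,1]
    [2:2]
    [2:2]
    [2:2]
    [2:2]
    [2:3]


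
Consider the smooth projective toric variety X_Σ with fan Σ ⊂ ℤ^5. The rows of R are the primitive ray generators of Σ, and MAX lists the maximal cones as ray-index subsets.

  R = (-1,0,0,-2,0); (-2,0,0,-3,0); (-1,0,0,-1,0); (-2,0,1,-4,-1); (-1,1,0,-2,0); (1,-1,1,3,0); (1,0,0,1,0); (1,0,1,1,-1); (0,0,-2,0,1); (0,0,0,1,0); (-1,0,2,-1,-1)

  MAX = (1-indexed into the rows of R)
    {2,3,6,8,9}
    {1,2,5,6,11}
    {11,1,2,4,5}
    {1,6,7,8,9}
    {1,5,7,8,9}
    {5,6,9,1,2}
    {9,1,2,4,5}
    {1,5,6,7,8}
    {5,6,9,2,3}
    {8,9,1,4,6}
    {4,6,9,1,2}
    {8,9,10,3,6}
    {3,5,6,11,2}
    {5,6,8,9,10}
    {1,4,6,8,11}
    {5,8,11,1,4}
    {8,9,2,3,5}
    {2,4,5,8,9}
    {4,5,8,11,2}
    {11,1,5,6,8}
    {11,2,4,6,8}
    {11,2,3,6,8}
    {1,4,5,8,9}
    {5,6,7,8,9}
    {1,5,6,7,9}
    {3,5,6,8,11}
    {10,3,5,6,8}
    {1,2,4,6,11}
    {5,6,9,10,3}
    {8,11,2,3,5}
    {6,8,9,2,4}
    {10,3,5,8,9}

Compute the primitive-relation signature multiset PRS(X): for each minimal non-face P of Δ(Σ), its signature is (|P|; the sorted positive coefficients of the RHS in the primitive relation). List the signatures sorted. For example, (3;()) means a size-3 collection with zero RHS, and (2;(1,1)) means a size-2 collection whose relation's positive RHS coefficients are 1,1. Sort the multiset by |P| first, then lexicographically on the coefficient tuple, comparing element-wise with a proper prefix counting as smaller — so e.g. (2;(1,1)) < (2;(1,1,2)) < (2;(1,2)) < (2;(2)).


Σ has 17 primitive collections:

  {3,7}:  v_{3} + v_{7} = 0  so sig = (2;())
  {1,3}:  v_{1} + v_{3} = v_{2}  so sig = (2;(1))
  {1,10}:  v_{1} + v_{10} = v_{3}  so sig = (2;(1))
  {2,7}:  v_{2} + v_{7} = v_{1}  so sig = (2;(1))
  {9,11}:  v_{9} + v_{11} = v_{3}  so sig = (2;(1))
  {4,10}:  v_{4} + v_{10} = v_{2} + v_{3} + v_{8}  so sig = (2;(1,1,1))
  {7,10}:  v_{7} + v_{10} = v_{5} + v_{6} + v_{8} + v_{9}  so sig = (2;(1,1,1,1))
  {7,11}:  v_{7} + v_{11} = v_{1} + v_{5} + v_{6} + v_{8}  so sig = (2;(1,1,1,1))
  {10,11}:  v_{10} + v_{11} = 2·v_{3} + v_{5} + v_{6} + v_{8}  so sig = (2;(1,1,1,2))
  {3,4}:  v_{3} + v_{4} = 2·v_{2} + v_{8}  so sig = (2;(1,2))
  {4,7}:  v_{4} + v_{7} = 2·v_{1} + v_{8}  so sig = (2;(1,2))
  {2,10}:  v_{2} + v_{10} = 2·v_{3}  so sig = (2;(2))
  {1,2,8}:  v_{1} + v_{2} + v_{8} = v_{4}  so sig = (3;(1))
  {4,5,6}:  v_{4} + v_{5} + v_{6} = v_{1} + v_{11}  so sig = (3;(1,1))
  {2,5,6,8}:  v_{2} + v_{5} + v_{6} + v_{8} = v_{11}  so sig = (4;(1))
  {1,5,6,8,9}:  v_{1} + v_{5} + v_{6} + v_{8} + v_{9} = 0  so sig = (5;())
  {3,5,6,8,9}:  v_{3} + v_{5} + v_{6} + v_{8} + v_{9} = v_{10}  so sig = (5;(1))

Sorted signature multiset PRS(X):
    (2;())
    (2;(1))
    (2;(1))
    (2;(1))
    (2;(1))
    (2;(1,1,1))
    (2;(1,1,1,1))
    (2;(1,1,1,1))
    (2;(1,1,1,2))
    (2;(1,2))
    (2;(1,2))
    (2;(2))
    (3;(1))
    (3;(1,1))
    (4;(1))
    (5;())
    (5;(1))


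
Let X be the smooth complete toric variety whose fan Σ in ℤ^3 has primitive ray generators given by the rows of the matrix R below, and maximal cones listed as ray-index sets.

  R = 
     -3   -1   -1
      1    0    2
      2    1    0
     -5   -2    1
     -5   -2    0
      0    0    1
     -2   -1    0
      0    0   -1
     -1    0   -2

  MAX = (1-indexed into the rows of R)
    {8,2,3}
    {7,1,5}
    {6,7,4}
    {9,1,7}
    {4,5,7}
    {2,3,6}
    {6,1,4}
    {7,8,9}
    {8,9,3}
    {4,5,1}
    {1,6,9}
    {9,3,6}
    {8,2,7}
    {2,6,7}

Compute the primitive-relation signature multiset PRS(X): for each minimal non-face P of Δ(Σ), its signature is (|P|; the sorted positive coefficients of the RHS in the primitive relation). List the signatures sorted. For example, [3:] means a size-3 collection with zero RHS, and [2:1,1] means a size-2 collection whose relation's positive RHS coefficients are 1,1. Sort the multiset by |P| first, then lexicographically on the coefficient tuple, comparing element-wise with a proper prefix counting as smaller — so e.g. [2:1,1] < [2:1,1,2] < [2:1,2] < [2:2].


Δ(Σ) — 9 vertices, 18 min non-faces:

  P = {2,9}:  v_{2} + v_{9} = 0  ⇒ sig = [2:]
  P = {3,7}:  v_{3} + v_{7} = 0  ⇒ sig = [2:]
  P = {6,8}:  v_{6} + v_{8} = 0  ⇒ sig = [2:]
  P = {4,8}:  v_{4} + v_{8} = v_{5}  ⇒ sig = [2:1]
  P = {5,6}:  v_{5} + v_{6} = v_{4}  ⇒ sig = [2:1]
  P = {1,2}:  v_{1} + v_{2} = v_{6} + v_{7}  ⇒ sig = [2:1,1]
  P = {1,3}:  v_{1} + v_{3} = v_{6} + v_{9}  ⇒ sig = [2:1,1]
  P = {1,8}:  v_{1} + v_{8} = v_{7} + v_{9}  ⇒ sig = [2:1,1]
  P = {3,5}:  v_{3} + v_{5} = v_{1} + v_{6}  ⇒ sig = [2:1,1]
  P = {5,8}:  v_{5} + v_{8} = v_{1} + v_{7}  ⇒ sig = [2:1,1]
  P = {3,4}:  v_{3} + v_{4} = v_{1} + 2·v_{6}  ⇒ sig = [2:1,2]
  P = {4,9}:  v_{4} + v_{9} = 2·v_{1} + v_{6}  ⇒ sig = [2:1,2]
  P = {5,9}:  v_{5} + v_{9} = 2·v_{1}  ⇒ sig = [2:2]
  P = {2,5}:  v_{2} + v_{5} = 2·v_{6} + 2·v_{7}  ⇒ sig = [2:2,2]
  P = {2,4}:  v_{2} + v_{4} = 3·v_{6} + 2·v_{7}  ⇒ sig = [2:2,3]
  P = {1,6,7}:  v_{1} + v_{6} + v_{7} = v_{5}  ⇒ sig = [3:1]
  P = {6,7,9}:  v_{6} + v_{7} + v_{9} = v_{1}  ⇒ sig = [3:1]
  P = {1,4,7}:  v_{1} + v_{4} + v_{7} = 2·v_{5}  ⇒ sig = [3:2]

Signatures (|P|; sorted positive RHS coefficients), sorted:
{ [2:] ×3,  [2:1] ×2,  [2:1,1] ×5,  [2:1,2] ×2,  [2:2],  [2:2,2],  [2:2,3],  [3:1] ×2,  [3:2] }
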